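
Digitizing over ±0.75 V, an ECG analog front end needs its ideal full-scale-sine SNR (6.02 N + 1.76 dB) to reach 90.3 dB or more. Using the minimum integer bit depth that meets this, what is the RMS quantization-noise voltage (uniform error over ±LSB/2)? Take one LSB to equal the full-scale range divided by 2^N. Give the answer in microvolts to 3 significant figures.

Full-scale range = 0.75 V − (-0.75 V) = 1.5 V.
Solving 6.02 N ≥ 90.3 − 1.76: N ≥ 14.708. Round up → N = 15.
Step size = 1.5/32768 V = 45.776 µV.
RMS noise = LSB/√12 = 13.2 µV.

13.2 µV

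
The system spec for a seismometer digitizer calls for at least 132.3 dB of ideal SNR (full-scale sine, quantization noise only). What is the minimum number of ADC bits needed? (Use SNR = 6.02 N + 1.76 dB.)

22 bits

Solving 6.02 N ≥ 132.3 − 1.76: N ≥ 21.684. Round up → N = 22.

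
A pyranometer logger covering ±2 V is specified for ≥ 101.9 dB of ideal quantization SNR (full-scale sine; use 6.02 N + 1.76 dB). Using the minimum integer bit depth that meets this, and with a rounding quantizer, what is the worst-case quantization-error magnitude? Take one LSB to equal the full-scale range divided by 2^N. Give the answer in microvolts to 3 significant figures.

Span: 2 V − (-2 V) = 4 V.
N ≥ (101.9 − 1.76)/6.02 = 16.635 → N_min = 17.
Step size = 4/131072 V = 30.518 µV.
|e|_max = LSB/2 = 15.3 µV.

15.3 µV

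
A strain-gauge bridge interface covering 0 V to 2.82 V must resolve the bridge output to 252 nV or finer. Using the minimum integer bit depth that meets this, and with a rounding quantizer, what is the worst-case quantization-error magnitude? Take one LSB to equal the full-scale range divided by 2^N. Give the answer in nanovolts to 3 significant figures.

84.0 nV

Full-scale range = 2.82 V.
Need 2^N ≥ 2.82 V / 252 nV = 1.119e7 → N_min = 24.
LSB = 2.82 V / 2^24 = 168.09 nV.
Max error for round-to-nearest is LSB/2 = 84.0 nV.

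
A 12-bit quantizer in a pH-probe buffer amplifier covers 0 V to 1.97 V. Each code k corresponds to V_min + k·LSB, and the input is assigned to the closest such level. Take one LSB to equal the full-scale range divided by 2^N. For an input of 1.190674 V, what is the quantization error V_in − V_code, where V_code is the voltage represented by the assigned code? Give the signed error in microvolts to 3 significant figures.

Span = 1.97 V. LSB = 1.97 V / 2^12 ≈ 481.0 µV.
(V_in − V_min)/LSB = (1.190674 − (0)) × 4096/1.97 = 2475.6349 → nearest code k = 2476.
V_code = 0 + (2476/4096) × 1.97 = 1.190849609 V.
V_in − V_code = 1.190674 − (1.190849609) = −176 µV.

−176 µV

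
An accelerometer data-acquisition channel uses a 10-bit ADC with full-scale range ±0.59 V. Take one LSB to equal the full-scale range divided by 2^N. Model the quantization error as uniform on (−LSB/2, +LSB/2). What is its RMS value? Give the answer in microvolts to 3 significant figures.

333 µV

The full-scale span is 0.59 − (-0.59) = 1.18 V.
LSB = 1.18 V / 2^10 = 1.1523 mV.
σ_q = LSB/√12 = 1.1523 mV/3.4641 = 333 µV.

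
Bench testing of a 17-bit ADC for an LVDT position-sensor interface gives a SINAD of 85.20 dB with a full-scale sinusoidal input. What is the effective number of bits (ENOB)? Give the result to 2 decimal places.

(85.20 − 1.76) / 6.02 = 83.44/6.02 = 13.8605 effective bits.

13.86 bits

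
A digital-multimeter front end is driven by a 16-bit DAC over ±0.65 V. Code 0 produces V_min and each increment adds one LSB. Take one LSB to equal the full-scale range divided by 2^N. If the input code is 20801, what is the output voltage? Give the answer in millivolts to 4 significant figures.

-237.4 mV

The full-scale span is 0.65 − (-0.65) = 1.3 V. LSB = 1.3 V / 2^16.
V_out = V_min + code × LSB = -0.65 V + 20801 × 1.3 V / 65536
      = -0.65 V + 0.412617 V = -0.237383 V.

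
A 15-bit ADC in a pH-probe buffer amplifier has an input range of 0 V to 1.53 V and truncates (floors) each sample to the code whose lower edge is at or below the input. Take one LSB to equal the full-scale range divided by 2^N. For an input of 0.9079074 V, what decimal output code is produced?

19444

V_FS = 1.53 V. LSB = 1.53 V / 2^15 ≈ 46.69 µV.
code = ⌊(V_in − V_min)/LSB⌋ = ⌊(V_in − V_min) × 2^15 / range⌋
     = ⌊(0.9079074 − (0)) × 32768 / 1.53⌋ = ⌊0.9079074 × 32768/1.53⌋
     = ⌊19444.647⌋ = 19444.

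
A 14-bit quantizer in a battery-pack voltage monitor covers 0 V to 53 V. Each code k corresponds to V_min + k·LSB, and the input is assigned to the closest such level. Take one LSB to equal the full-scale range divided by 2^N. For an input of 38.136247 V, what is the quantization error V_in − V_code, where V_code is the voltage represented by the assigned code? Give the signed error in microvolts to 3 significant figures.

Full-scale range = 53 V. LSB = 53 V / 2^14 ≈ 3.235 mV.
Position in LSBs: (38.136247 − (0)) × 16384/53 = 11789.1372; rounding gives k = 11789.
V_code = V_min + k × range/2^14 = 0 + 11789 × 53/16384 = 38.135803223 V.
e = 38.136247 − (38.135803223) = +444 µV.

+444 µV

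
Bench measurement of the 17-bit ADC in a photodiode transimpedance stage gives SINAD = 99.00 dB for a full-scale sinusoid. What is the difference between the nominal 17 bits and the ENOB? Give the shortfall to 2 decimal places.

ENOB = (SINAD − 1.76)/6.02 = (99.00 − 1.76)/6.02 = 16.1528 bits.
17 − 16.1528 = 0.85 bits below nominal.

0.85 bits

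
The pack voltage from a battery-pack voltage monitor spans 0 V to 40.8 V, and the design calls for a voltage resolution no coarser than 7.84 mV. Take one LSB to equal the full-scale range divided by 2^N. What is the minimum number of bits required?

13 bits

V_FS = 40.8 V.
Need 2^N ≥ 40.8 V / 7.84 mV = 5204 → N_min = 13.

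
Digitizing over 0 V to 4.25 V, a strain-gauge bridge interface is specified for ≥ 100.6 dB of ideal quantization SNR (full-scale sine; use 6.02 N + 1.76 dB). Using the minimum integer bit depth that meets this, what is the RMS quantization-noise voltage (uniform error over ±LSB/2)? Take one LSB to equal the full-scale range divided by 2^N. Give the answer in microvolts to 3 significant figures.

9.36 µV

V_FS = 4.25 V.
N ≥ (100.6 − 1.76)/6.02 = 16.419 → N_min = 17.
LSB = 4.25 V / 2^17 = 32.425 µV.
V_rms = LSB/√12 = 9.36 µV.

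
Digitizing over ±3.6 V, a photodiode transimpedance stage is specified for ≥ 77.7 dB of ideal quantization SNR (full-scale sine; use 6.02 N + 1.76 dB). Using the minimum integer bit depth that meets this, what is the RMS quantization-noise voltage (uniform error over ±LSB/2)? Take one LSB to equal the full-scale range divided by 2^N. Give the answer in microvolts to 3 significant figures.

254 µV

The full-scale span is 3.6 − (-3.6) = 7.2 V.
6.02 N + 1.76 ≥ 77.7 gives N ≥ 12.615, so the minimum integer is 13.
LSB = 7.2 V / 2^13 = 0.87891 mV.
σ_q = LSB/√12 = 0.87891 mV/3.4641 = 254 µV.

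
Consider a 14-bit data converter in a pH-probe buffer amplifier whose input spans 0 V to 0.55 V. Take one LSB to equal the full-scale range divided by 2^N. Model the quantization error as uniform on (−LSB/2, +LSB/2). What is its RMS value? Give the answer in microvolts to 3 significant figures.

Full-scale range = 0.55 V.
Step size = 0.55/16384 V = 33.569 µV.
σ_q = LSB/√12 = 33.569 µV/3.4641 = 9.69 µV.

9.69 µV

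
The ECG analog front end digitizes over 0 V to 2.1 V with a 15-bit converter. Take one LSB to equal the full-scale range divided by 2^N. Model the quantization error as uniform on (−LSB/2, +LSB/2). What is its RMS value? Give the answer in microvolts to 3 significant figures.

18.5 µV

Range is 2.1 V.
Step size = 2.1/32768 V = 64.087 µV.
V_rms = LSB/√12 = 64.087 µV / √12 = 18.5 µV.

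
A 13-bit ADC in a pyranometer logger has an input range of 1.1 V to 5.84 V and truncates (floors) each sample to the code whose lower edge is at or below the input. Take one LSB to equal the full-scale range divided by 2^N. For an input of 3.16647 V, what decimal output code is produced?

3571

The full-scale span is 5.84 − (1.1) = 4.74 V. LSB = 4.74 V / 2^13 ≈ 0.5786 mV.
code = ⌊(V_in − V_min)/LSB⌋ = ⌊(V_in − V_min) × 2^13 / range⌋
     = ⌊(3.16647 − (1.1)) × 8192 / 4.74⌋ = ⌊2.06647 × 8192/4.74⌋
     = ⌊3571.418⌋ = 3571.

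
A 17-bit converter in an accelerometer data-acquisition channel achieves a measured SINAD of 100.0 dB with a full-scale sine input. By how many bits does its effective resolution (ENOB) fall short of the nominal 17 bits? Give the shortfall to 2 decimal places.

0.68 bits

N_eff = (100.0 − 1.76)/6.02 = 16.3189 bits.
Lost resolution: 17 − 16.3189 = 0.6811 bits.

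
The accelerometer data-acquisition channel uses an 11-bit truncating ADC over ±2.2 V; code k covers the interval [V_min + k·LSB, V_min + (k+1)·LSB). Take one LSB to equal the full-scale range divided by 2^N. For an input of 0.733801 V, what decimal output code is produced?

Range = 2.2 − (-2.2) = 4.4 V. LSB = 4.4 V / 2^11 ≈ 2.148 mV.
V_in − V_min = 0.733801 − (-2.2) = 2.933801 V.
Divide by LSB: 2.933801 × 2048/4.4 = 1365.5510.
Truncating gives code 1365.

1365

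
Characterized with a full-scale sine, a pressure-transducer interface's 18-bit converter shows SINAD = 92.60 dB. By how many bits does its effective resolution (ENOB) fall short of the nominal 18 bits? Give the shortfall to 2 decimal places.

2.91 bits

Effective bits = (92.60 − 1.76)/6.02 = 15.0897.
Shortfall = 18 − 15.0897 = 2.9103 bits.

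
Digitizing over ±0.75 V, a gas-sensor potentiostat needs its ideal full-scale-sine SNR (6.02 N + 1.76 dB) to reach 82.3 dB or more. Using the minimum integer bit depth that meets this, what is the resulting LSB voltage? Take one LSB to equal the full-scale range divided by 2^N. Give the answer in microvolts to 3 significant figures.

Span: 0.75 V − (-0.75 V) = 1.5 V.
Required N = ⌈(82.3 − 1.76)/6.02⌉ = ⌈13.379⌉ = 14.
LSB = 1.5 V / 2^14 = 91.6 µV.

91.6 µV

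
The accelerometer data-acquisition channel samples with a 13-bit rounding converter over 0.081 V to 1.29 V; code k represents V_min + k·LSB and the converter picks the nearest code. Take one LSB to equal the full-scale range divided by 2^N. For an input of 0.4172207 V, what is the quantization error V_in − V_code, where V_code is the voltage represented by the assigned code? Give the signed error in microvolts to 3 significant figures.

+26.6 µV

Full-scale range = 1.29 V − (0.081 V) = 1.209 V. LSB = 1.209 V / 2^13 ≈ 147.6 µV.
Position in LSBs: (0.4172207 − (0.081)) × 8192/1.209 = 2278.1803; rounding gives k = 2278.
V_code = V_min + k × range/2^13 = 0.081 + 2278 × 1.209/8192 = 0.4171940918 V.
e = 0.4172207 − (0.4171940918) = +26.6 µV.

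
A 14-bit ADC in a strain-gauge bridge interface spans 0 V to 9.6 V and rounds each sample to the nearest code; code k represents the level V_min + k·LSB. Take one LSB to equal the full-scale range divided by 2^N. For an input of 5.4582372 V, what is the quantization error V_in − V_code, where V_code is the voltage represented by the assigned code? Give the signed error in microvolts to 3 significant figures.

Full-scale range = 9.6 V. LSB = 9.6 V / 2^14 ≈ 0.5859 mV.
(V_in − V_min)/LSB = (5.4582372 − (0)) × 16384/9.6 = 9315.3915 → nearest code k = 9315.
V_code = 0 + (9315/16384) × 9.6 = 5.4580078125 V.
V_in − V_code = 5.4582372 − (5.4580078125) = +229 µV.

+229 µV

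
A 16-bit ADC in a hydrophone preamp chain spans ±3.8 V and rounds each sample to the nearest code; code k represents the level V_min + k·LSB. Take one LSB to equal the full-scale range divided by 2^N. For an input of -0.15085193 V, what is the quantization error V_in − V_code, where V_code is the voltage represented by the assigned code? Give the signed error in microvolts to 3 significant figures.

+20.9 µV

Range = 3.8 − (-3.8) = 7.6 V. LSB = 7.6 V / 2^16 ≈ 116.0 µV.
(-0.15085193 − (-3.8)) / LSB = 3.64914807 × 65536/7.6 = 31467.1800. Nearest integer: k = 31467.
V_code = -3.8 + (31467/65536) × 7.6 = -0.15087280273 V.
e = -0.15085193 − (-0.15087280273) = +20.9 µV.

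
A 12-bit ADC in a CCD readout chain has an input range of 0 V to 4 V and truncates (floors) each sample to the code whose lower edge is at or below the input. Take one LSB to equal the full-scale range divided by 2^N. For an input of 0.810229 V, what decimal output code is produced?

Range is 4 V. LSB = 4 V / 2^12 ≈ 0.9766 mV.
code = ⌊(V_in − V_min)/LSB⌋ = ⌊(V_in − V_min) × 2^12 / range⌋
     = ⌊(0.810229 − (0)) × 4096 / 4⌋ = ⌊0.810229 × 4096/4⌋
     = ⌊829.674⌋ = 829.

829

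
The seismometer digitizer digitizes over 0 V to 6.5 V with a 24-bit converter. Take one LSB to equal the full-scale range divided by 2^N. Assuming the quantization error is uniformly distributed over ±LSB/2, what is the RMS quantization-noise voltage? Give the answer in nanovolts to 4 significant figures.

Range is 6.5 V.
LSB = 6.5 V ÷ 2^24 = 6.5/16777216 V = 387.430 nV.
σ_q = LSB/√12 = 387.430 nV/3.4641 = 111.8 nV.

111.8 nV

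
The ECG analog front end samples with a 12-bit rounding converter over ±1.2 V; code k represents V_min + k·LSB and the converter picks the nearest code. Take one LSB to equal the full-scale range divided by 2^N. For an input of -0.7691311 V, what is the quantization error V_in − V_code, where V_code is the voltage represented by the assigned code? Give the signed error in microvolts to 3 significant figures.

Range = 1.2 − (-1.2) = 2.4 V. LSB = 2.4 V / 2^12 ≈ 0.5859 mV.
(-0.7691311 − (-1.2)) / LSB = 0.4308689 × 4096/2.4 = 735.3496. Nearest integer: k = 735.
Reconstructed level: -1.2 + 735 × 2.4/4096 V = -0.7693359375 V.
Error = V_in − V_code = -0.7691311 − (-0.7693359375) = +205 µV.

+205 µV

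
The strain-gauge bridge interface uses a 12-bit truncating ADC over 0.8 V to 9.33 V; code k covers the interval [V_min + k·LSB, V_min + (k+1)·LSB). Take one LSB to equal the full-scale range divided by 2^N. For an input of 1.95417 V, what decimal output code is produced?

554

Range = 9.33 − (0.8) = 8.53 V. LSB = 8.53 V / 2^12 ≈ 2.083 mV.
(V_in − V_min) × 2^12/range = (1.95417 − (0.8)) × 4096/8.53 = 554.218.
Floor → code = 554.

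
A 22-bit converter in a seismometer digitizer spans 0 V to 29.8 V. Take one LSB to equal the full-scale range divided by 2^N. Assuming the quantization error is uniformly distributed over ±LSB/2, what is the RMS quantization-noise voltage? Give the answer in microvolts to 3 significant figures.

2.05 µV

Full-scale range = 29.8 V.
Step size = 29.8/4194304 V = 7.1049 µV.
σ_q = LSB/√12 = 7.1049 µV/3.4641 = 2.05 µV.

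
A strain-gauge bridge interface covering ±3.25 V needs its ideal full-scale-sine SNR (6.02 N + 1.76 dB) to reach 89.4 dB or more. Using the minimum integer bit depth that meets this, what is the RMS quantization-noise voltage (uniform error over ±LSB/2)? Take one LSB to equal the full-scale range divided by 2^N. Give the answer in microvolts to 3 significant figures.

57.3 µV

The full-scale span is 3.25 − (-3.25) = 6.5 V.
N ≥ (89.4 − 1.76)/6.02 = 14.558 → N_min = 15.
One LSB is 6.5 V / 32768 = 198.36 µV.
RMS noise = LSB/√12 = 57.3 µV.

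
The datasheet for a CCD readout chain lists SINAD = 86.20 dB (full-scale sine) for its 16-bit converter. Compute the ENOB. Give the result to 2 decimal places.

14.03 bits

ENOB = (SINAD − 1.76) / 6.02 = (86.20 − 1.76) / 6.02 = 84.44 / 6.02 = 14.0266.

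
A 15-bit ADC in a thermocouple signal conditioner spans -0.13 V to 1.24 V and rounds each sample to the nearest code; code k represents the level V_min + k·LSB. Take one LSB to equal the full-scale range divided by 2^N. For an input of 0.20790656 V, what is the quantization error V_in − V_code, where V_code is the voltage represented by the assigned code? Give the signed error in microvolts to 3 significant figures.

+5.56 µV

Full-scale range = 1.24 V − (-0.13 V) = 1.37 V. LSB = 1.37 V / 2^15 ≈ 41.81 µV.
(0.20790656 − (-0.13)) / LSB = 0.33790656 × 32768/1.37 = 8082.1330. Nearest integer: k = 8082.
V_code = -0.13 + (8082/32768) × 1.37 = 0.20790100098 V.
e = 0.20790656 − (0.20790100098) = +5.56 µV.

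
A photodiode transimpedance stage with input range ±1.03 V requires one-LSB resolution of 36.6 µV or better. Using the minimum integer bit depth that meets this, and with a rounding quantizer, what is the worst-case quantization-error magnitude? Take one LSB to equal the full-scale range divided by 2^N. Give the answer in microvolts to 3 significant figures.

15.7 µV

The full-scale span is 1.03 − (-1.03) = 2.06 V.
2.06 V / 36.6 µV = 56280. Since 2^15 = 32768 and 2^16 = 65536, N = 16.
LSB = 2.06 V ÷ 2^16 = 2.06/65536 V = 31.433 µV.
Max error for round-to-nearest is LSB/2 = 15.7 µV.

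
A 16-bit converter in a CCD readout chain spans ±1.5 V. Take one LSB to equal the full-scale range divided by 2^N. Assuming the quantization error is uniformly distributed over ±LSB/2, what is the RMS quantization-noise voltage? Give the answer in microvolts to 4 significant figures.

13.21 µV

Range = 1.5 − (-1.5) = 3 V.
LSB = 3 V / 2^16 = 45.7764 µV.
For a uniform distribution on [−LSB/2, +LSB/2], V_rms = LSB/√12 = 45.7764 µV/3.4641 = 13.21 µV.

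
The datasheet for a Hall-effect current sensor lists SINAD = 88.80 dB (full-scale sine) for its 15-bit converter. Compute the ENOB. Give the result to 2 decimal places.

ENOB = (88.80 − 1.76)/6.02 = 14.4585 bits.

14.46 bits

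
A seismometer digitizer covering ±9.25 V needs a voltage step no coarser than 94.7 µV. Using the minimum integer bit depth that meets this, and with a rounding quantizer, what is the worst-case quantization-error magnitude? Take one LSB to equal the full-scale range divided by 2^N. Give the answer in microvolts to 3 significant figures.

Full-scale range = 9.25 V − (-9.25 V) = 18.5 V.
18.5 V / 94.7 µV = 195400. Since 2^17 = 131072 and 2^18 = 262144, N = 18.
LSB = 18.5 V / 2^18 = 70.572 µV.
Max error for round-to-nearest is LSB/2 = 35.3 µV.

35.3 µV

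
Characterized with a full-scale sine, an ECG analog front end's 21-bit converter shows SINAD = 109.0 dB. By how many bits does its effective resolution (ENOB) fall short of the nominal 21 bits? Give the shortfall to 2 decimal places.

3.19 bits

ENOB = (SINAD − 1.76)/6.02 = (109.0 − 1.76)/6.02 = 17.8140 bits.
Shortfall = 21 − 17.8140 = 3.1860 bits.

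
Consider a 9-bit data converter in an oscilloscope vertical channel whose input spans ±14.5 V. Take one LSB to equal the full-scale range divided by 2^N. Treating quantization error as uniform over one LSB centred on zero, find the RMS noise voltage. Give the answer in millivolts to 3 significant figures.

16.4 mV

Full-scale range = 14.5 V − (-14.5 V) = 29 V.
One LSB is 29 V / 512 = 56.641 mV.
V_rms = LSB/√12 = 56.641 mV / √12 = 16.4 mV.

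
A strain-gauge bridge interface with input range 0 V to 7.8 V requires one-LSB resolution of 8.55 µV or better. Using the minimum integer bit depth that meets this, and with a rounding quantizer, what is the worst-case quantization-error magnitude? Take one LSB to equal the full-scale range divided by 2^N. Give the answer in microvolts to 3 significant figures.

Full-scale range = 7.8 V.
Required number of levels: 7.8/8.55 µV = 912280; smallest N with 2^N ≥ that is 20.
One LSB is 7.8 V / 1048576 = 7.4387 µV.
Half an LSB is 3.72 µV.

3.72 µV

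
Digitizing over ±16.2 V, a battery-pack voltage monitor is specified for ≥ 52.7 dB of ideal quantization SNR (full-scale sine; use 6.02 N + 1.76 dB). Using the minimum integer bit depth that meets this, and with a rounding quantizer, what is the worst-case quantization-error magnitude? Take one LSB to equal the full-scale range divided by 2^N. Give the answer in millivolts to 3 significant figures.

31.6 mV

Range = 16.2 − (-16.2) = 32.4 V.
6.02 N + 1.76 ≥ 52.7 gives N ≥ 8.462, so the minimum integer is 9.
Step size = 32.4/512 V = 63.281 mV.
Max error for round-to-nearest is LSB/2 = 31.6 mV.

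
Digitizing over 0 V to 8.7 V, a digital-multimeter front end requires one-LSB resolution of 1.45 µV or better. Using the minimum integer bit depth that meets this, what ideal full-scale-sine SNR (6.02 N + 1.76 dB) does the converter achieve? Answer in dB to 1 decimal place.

Span = 8.7 V.
8.7 V / 1.45 µV = 6.000e6. Since 2^22 = 4194304 and 2^23 = 8388608, N = 23.
Ideal SNR at N = 23: 6.02·23 + 1.76 = 140.2 dB.

140.2 dB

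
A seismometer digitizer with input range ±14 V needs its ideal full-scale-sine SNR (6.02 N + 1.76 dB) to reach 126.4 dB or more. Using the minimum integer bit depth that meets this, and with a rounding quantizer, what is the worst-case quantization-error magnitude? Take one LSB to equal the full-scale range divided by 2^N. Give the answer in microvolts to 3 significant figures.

Span: 14 V − (-14 V) = 28 V.
Solving 6.02 N ≥ 126.4 − 1.76: N ≥ 20.704. Round up → N = 21.
LSB = 28 V ÷ 2^21 = 28/2097152 V = 13.351 µV.
Max error for round-to-nearest is LSB/2 = 6.68 µV.

6.68 µV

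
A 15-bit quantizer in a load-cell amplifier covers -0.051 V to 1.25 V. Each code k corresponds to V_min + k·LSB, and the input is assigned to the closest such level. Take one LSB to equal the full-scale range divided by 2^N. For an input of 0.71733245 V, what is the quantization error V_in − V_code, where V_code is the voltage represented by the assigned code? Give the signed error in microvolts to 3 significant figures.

Span: 1.25 V − (-0.051 V) = 1.301 V. LSB = 1.301 V / 2^15 ≈ 39.70 µV.
(0.71733245 − (-0.051)) / LSB = 0.76833245 × 32768/1.301 = 19351.8199. Nearest integer: k = 19352.
V_code = -0.051 + (19352/32768) × 1.301 = 0.71733959961 V.
e = 0.71733245 − (0.71733959961) = −7.15 µV.

−7.15 µV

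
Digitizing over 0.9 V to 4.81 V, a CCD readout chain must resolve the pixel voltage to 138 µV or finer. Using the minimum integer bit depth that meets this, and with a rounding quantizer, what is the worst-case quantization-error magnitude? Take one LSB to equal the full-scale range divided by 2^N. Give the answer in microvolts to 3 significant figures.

Span: 4.81 V − (0.9 V) = 3.91 V.
3.91 V / 138 µV = 28330. Since 2^14 = 16384 and 2^15 = 32768, N = 15.
Step size = 3.91/32768 V = 119.32 µV.
Max error for round-to-nearest is LSB/2 = 59.7 µV.

59.7 µV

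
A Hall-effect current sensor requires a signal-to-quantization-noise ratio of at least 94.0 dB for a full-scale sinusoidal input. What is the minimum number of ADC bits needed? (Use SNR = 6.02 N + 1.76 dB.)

6.02 N + 1.76 ≥ 94.0 gives N ≥ 15.322, so the minimum integer is 16.

16 bits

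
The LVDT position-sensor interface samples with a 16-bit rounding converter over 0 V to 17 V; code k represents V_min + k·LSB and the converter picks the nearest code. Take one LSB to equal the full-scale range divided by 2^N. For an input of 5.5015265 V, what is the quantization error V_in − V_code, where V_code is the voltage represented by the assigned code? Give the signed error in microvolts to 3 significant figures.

−75.7 µV

Span = 17 V. LSB = 17 V / 2^16 ≈ 259.4 µV.
(5.5015265 − (0)) / LSB = 5.5015265 × 65536/17 = 21208.7083. Nearest integer: k = 21209.
V_code = V_min + k × range/2^16 = 0 + 21209 × 17/65536 = 5.5016021729 V.
V_in − V_code = 5.5015265 − (5.5016021729) = −75.7 µV.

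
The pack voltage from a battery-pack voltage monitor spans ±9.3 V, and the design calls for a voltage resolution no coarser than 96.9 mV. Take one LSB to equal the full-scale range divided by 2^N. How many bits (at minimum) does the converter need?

Span: 9.3 V − (-9.3 V) = 18.6 V.
Required number of levels: 18.6/96.9 mV = 191.95; smallest N with 2^N ≥ that is 8.

8 bits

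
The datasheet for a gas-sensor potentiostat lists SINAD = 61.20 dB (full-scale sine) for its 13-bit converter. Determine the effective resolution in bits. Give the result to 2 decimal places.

Inverting SNR = 6.02 N + 1.76: N_eff = (61.20 − 1.76)/6.02 = 9.8738.

9.87 bits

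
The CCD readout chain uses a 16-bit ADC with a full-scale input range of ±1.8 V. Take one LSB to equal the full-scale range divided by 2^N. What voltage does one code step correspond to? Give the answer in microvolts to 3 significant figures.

54.9 µV

Range = 1.8 − (-1.8) = 3.6 V.
Number of codes = 2^16 = 65536.
LSB = 3.6 V ÷ 2^16 = 3.6/65536 V = 54.9 µV.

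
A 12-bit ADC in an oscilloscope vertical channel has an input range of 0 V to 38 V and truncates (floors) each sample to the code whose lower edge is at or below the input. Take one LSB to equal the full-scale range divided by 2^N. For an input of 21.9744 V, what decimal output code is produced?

Span = 38 V. LSB = 38 V / 2^12 ≈ 9.277 mV.
V_in − V_min = 21.9744 − (0) = 21.9744 V.
Divide by LSB: 21.9744 × 4096/38 = 2368.6090.
Truncating gives code 2368.

2368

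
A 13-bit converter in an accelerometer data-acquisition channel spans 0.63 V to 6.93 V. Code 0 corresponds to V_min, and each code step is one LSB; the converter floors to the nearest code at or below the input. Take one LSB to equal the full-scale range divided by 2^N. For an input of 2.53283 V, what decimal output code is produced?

Full-scale range = 6.93 V − (0.63 V) = 6.3 V. LSB = 6.3 V / 2^13 ≈ 0.7690 mV.
code = ⌊(V_in − V_min)/LSB⌋ = ⌊(V_in − V_min) × 2^13 / range⌋
     = ⌊(2.53283 − (0.63)) × 8192 / 6.3⌋ = ⌊1.90283 × 8192/6.3⌋
     = ⌊2474.283⌋ = 2474.

2474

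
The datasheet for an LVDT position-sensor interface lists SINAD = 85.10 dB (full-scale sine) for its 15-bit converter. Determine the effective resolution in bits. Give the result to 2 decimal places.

ENOB = (85.10 − 1.76)/6.02 = 13.8439 bits.

13.84 bits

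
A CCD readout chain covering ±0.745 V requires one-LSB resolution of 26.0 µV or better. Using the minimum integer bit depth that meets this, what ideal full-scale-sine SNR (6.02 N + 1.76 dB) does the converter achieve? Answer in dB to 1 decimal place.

98.1 dB

Full-scale range = 0.745 V − (-0.745 V) = 1.49 V.
1.49 V / 26.0 µV = 57310. Since 2^15 = 32768 and 2^16 = 65536, N = 16.
SNR = 6.02 × 16 + 1.76 = 98.08 dB.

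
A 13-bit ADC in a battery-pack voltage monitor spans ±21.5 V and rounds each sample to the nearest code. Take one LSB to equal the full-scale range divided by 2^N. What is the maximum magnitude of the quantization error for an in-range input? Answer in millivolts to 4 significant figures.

Span: 21.5 V − (-21.5 V) = 43 V.
One LSB is 43 V / 8192 = 5.24902 mV.
Worst-case error for round-to-nearest is half an LSB: 2.625 mV.

2.625 mV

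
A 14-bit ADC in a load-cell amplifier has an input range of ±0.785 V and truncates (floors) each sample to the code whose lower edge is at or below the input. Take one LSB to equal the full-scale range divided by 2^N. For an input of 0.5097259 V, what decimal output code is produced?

Full-scale range = 0.785 V − (-0.785 V) = 1.57 V. LSB = 1.57 V / 2^14 ≈ 95.83 µV.
V_in − V_min = 0.5097259 − (-0.785) = 1.2947259 V.
Divide by LSB: 1.2947259 × 16384/1.57 = 13511.3307.
Truncating gives code 13511.

13511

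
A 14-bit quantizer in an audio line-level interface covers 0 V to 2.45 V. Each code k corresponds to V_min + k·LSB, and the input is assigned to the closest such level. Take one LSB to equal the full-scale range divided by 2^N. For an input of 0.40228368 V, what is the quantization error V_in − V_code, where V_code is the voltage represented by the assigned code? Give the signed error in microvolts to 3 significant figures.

Span = 2.45 V. LSB = 2.45 V / 2^14 ≈ 149.5 µV.
(V_in − V_min)/LSB = (0.40228368 − (0)) × 16384/2.45 = 2690.2105 → nearest code k = 2690.
Reconstructed level: 0 + 2690 × 2.45/16384 V = 0.40225219727 V.
Error = V_in − V_code = 0.40228368 − (0.40225219727) = +31.5 µV.

+31.5 µV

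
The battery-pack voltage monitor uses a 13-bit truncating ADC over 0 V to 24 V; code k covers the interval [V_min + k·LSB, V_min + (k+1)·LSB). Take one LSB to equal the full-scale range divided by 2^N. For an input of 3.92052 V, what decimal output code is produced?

Full-scale range = 24 V. LSB = 24 V / 2^13 ≈ 2.930 mV.
(V_in − V_min) × 2^13/range = (3.92052 − (0)) × 8192/24 = 1338.204.
Floor → code = 1338.

1338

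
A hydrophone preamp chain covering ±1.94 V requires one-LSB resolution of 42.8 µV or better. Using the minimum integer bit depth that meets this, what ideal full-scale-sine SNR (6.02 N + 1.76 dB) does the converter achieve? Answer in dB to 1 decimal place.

104.1 dB

The full-scale span is 1.94 − (-1.94) = 3.88 V.
3.88 V / 42.8 µV = 90650. Since 2^16 = 65536 and 2^17 = 131072, N = 17.
Ideal SNR at N = 17: 6.02·17 + 1.76 = 104.1 dB.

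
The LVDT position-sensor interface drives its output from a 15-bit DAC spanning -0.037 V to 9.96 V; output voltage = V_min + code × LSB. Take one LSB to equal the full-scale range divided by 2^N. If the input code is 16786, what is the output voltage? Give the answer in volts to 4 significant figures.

Range = 9.96 − (-0.037) = 9.997 V. LSB = 9.997 V / 2^15.
V_out = V_min + code × LSB = -0.037 V + 16786 × 9.997 V / 32768
      = -0.037 + 5.12114 = 5.08414 V.

5.084 V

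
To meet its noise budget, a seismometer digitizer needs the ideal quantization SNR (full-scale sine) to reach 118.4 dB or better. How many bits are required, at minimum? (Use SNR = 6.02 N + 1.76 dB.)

6.02 N + 1.76 ≥ 118.4 gives N ≥ 19.375, so the minimum integer is 20.

20 bits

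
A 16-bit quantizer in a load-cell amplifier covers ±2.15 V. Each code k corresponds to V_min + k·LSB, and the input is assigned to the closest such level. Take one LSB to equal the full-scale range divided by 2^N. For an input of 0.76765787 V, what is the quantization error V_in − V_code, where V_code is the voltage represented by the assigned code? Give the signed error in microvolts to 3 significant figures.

Span: 2.15 V − (-2.15 V) = 4.3 V. LSB = 4.3 V / 2^16 ≈ 65.61 µV.
Position in LSBs: (0.76765787 − (-2.15)) × 65536/4.3 = 44467.8200; rounding gives k = 44468.
Reconstructed level: -2.15 + 44468 × 4.3/65536 V = 0.76766967773 V.
V_in − V_code = 0.76765787 − (0.76766967773) = −11.8 µV.

−11.8 µV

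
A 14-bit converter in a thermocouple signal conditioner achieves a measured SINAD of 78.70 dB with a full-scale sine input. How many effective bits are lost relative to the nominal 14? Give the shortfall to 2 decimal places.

ENOB = (SINAD − 1.76)/6.02 = (78.70 − 1.76)/6.02 = 12.7807 bits.
Shortfall = 14 − 12.7807 = 1.2193 bits.

1.22 bits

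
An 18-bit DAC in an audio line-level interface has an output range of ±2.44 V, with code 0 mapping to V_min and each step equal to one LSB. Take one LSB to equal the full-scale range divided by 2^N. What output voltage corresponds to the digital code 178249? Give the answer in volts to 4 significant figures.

Range = 2.44 − (-2.44) = 4.88 V. LSB = 4.88 V / 2^18.
V_out = V_min + code × LSB = -2.44 V + 178249 × 4.88 V / 262144
      = -2.44 V + 3.31823 V = 0.878234 V.

0.8782 V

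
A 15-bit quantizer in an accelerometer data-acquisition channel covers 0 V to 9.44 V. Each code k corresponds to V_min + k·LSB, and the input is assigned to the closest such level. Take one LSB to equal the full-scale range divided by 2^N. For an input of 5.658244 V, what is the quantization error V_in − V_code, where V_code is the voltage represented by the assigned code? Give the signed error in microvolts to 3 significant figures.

−51.9 µV

Full-scale range = 9.44 V. LSB = 9.44 V / 2^15 ≈ 288.1 µV.
(5.658244 − (0)) / LSB = 5.658244 × 32768/9.44 = 19640.8199. Nearest integer: k = 19641.
Reconstructed level: 0 + 19641 × 9.44/32768 V = 5.6582958984 V.
V_in − V_code = 5.658244 − (5.6582958984) = −51.9 µV.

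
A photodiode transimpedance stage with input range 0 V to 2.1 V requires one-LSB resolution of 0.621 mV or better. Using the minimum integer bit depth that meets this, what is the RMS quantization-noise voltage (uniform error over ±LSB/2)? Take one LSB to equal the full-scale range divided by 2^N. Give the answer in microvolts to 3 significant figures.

Full-scale range = 2.1 V.
Required number of levels: 2.1/0.621 mV = 3381.6; smallest N with 2^N ≥ that is 12.
LSB = 2.1 V / 2^12 = 0.51270 mV.
σ_q = LSB/√12 = 0.51270 mV/3.4641 = 148 µV.

148 µV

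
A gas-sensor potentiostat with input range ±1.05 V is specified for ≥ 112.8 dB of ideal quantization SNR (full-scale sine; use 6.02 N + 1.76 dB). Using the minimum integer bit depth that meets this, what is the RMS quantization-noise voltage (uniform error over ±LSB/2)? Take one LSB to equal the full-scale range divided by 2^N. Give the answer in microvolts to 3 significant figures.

The full-scale span is 1.05 − (-1.05) = 2.1 V.
Required N = ⌈(112.8 − 1.76)/6.02⌉ = ⌈18.445⌉ = 19.
LSB = 2.1 V ÷ 2^19 = 2.1/524288 V = 4.0054 µV.
σ_q = LSB/√12 = 4.0054 µV/3.4641 = 1.16 µV.

1.16 µV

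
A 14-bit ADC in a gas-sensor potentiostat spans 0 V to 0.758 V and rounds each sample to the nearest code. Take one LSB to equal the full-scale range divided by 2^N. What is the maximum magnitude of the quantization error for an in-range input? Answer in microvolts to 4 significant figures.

23.13 µV

Span = 0.758 V.
Step size = 0.758/16384 V = 46.2646 µV.
A rounding quantizer has |error| ≤ LSB/2 = 23.13 µV.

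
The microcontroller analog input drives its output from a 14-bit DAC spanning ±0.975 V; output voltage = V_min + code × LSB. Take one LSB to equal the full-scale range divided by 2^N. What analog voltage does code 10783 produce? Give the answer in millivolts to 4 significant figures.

308.4 mV

Range = 0.975 − (-0.975) = 1.95 V. LSB = 1.95 V / 2^14.
V_out = V_min + code × LSB = -0.975 V + 10783 × 1.95 V / 16384
      = -0.975 V + 1.28338 V = 0.308377 V.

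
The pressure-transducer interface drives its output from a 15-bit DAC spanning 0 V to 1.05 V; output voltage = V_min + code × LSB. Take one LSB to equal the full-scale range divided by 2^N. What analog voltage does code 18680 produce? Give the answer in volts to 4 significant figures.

Range is 1.05 V. LSB = 1.05 V / 2^15.
V_out = 0 + 18680 × (1.05/32768) V
      = 0 V + 0.598572 V = 0.598572 V.

0.5986 V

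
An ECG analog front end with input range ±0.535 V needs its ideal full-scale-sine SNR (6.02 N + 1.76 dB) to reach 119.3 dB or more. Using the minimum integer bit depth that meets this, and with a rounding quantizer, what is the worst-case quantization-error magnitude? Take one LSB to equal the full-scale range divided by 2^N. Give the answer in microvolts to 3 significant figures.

0.510 µV

The full-scale span is 0.535 − (-0.535) = 1.07 V.
Solving 6.02 N ≥ 119.3 − 1.76: N ≥ 19.525. Round up → N = 20.
LSB = 1.07 V ÷ 2^20 = 1.07/1048576 V = 1.0204 µV.
Max error for round-to-nearest is LSB/2 = 0.510 µV.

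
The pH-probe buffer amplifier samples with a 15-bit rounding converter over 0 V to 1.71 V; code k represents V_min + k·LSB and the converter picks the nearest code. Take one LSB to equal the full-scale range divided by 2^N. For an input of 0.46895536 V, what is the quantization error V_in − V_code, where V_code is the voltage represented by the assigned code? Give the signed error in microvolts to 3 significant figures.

V_FS = 1.71 V. LSB = 1.71 V / 2^15 ≈ 52.19 µV.
(0.46895536 − (0)) / LSB = 0.46895536 × 32768/1.71 = 8986.3914. Nearest integer: k = 8986.
Reconstructed level: 0 + 8986 × 1.71/32768 V = 0.46893493652 V.
Error = V_in − V_code = 0.46895536 − (0.46893493652) = +20.4 µV.

+20.4 µV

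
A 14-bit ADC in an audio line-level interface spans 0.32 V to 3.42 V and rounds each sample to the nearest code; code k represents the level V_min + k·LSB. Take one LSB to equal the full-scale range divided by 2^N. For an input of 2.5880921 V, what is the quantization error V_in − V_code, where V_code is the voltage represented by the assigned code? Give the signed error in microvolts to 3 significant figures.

+44.0 µV

The full-scale span is 3.42 − (0.32) = 3.1 V. LSB = 3.1 V / 2^14 ≈ 189.2 µV.
Position in LSBs: (2.5880921 − (0.32)) × 16384/3.1 = 11987.2326; rounding gives k = 11987.
V_code = 0.32 + (11987/16384) × 3.1 = 2.5880480957 V.
e = 2.5880921 − (2.5880480957) = +44.0 µV.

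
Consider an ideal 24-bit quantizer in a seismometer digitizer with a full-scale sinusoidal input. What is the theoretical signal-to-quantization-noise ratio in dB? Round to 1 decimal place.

SNR = 6.02·24 + 1.76 = 146.24 dB.

146.2 dB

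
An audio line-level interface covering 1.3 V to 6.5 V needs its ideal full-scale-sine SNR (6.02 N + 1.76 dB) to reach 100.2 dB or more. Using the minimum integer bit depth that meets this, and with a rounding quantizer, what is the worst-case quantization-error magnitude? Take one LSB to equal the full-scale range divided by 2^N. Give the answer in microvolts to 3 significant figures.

Range = 6.5 − (1.3) = 5.2 V.
Required N = ⌈(100.2 − 1.76)/6.02⌉ = ⌈16.352⌉ = 17.
LSB = 5.2 V ÷ 2^17 = 5.2/131072 V = 39.673 µV.
|e|_max = LSB/2 = 19.8 µV.

19.8 µV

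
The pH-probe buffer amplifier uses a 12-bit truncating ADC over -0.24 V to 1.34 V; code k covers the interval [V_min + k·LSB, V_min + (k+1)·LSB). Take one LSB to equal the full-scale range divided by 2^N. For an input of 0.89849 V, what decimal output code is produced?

2951

Range = 1.34 − (-0.24) = 1.58 V. LSB = 1.58 V / 2^12 ≈ 385.7 µV.
(V_in − V_min) × 2^12/range = (0.89849 − (-0.24)) × 4096/1.58 = 2951.427.
Floor → code = 2951.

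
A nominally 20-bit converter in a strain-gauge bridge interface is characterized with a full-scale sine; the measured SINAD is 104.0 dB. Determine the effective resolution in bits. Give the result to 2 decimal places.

Inverting SNR = 6.02 N + 1.76: N_eff = (104.0 − 1.76)/6.02 = 16.9834.

16.98 bits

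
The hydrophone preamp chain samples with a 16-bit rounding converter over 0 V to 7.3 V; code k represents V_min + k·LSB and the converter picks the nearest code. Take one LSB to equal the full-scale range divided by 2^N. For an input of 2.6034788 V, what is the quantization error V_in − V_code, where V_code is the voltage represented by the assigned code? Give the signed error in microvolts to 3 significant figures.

Range is 7.3 V. LSB = 7.3 V / 2^16 ≈ 111.4 µV.
Position in LSBs: (2.6034788 − (0)) × 65536/7.3 = 23372.8201; rounding gives k = 23373.
V_code = 0 + (23373/65536) × 7.3 = 2.6034988403 V.
Error = V_in − V_code = 2.6034788 − (2.6034988403) = −20.0 µV.

−20.0 µV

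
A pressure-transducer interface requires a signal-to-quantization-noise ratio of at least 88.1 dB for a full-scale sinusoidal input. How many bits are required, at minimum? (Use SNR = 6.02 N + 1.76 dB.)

Solving 6.02 N ≥ 88.1 − 1.76: N ≥ 14.342. Round up → N = 15.

15 bits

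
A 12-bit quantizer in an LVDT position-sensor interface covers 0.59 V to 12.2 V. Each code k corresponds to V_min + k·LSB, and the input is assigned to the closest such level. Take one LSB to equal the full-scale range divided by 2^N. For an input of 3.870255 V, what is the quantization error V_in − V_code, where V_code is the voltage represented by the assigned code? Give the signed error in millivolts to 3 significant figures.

Full-scale range = 12.2 V − (0.59 V) = 11.61 V. LSB = 11.61 V / 2^12 ≈ 2.834 mV.
(V_in − V_min)/LSB = (3.870255 − (0.59)) × 4096/11.61 = 1157.2717 → nearest code k = 1157.
Reconstructed level: 0.59 + 1157 × 11.61/4096 V = 3.869484863 V.
Error = V_in − V_code = 3.870255 − (3.869484863) = +0.770 mV.

+0.770 mV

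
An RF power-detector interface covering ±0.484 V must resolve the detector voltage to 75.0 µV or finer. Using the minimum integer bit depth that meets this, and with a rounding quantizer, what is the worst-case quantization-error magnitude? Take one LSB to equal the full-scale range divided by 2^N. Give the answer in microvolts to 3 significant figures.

29.5 µV

Range = 0.484 − (-0.484) = 0.968 V.
Need 2^N ≥ 0.968 V / 75.0 µV = 12910 → N_min = 14.
One LSB is 0.968 V / 16384 = 59.082 µV.
|e|_max = LSB/2 = 29.5 µV.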